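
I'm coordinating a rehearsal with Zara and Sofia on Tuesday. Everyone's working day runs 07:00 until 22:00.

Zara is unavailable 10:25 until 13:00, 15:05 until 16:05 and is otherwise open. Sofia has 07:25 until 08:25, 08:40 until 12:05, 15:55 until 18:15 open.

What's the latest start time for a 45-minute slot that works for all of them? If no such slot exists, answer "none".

17:30

Zara free: 07:00-10:25, 13:00-15:05, 16:05-22:00 (invert busy blocks within the working day).
Sofia free: 07:25-08:25, 08:40-12:05, 15:55-18:15.
Zara ∩ Sofia: 07:25-08:25, 08:40-10:25, 16:05-18:15.
The last common window of at least 45 minutes is 16:05-18:15; a 45-minute meeting can start as late as 17:30 and still end by 18:15.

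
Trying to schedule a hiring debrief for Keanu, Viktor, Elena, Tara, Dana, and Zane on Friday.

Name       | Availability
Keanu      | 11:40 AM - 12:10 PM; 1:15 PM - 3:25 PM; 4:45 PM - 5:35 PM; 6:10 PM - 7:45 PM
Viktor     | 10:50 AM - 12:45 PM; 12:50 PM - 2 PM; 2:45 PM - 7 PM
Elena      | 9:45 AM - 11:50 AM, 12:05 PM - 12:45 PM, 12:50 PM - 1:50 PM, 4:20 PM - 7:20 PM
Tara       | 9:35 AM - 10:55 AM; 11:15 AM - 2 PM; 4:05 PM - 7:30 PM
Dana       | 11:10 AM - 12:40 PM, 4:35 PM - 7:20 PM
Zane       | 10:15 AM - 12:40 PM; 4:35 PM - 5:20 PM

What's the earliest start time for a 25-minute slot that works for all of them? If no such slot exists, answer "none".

16:45

Keanu ∩ Viktor: 11:40-12:10, 13:15-14:00, 14:45-15:25, 16:45-17:35, 18:10-19:00.
Keanu ∩ Viktor ∩ Elena: 11:40-11:50, 12:05-12:10, 13:15-13:50, 16:45-17:35, 18:10-19:00.
Keanu ∩ Viktor ∩ Elena ∩ Tara: 11:40-11:50, 12:05-12:10, 13:15-13:50, 16:45-17:35, 18:10-19:00.
Keanu ∩ Viktor ∩ Elena ∩ Tara ∩ Dana: 11:40-11:50, 12:05-12:10, 16:45-17:35, 18:10-19:00.
Keanu ∩ Viktor ∩ Elena ∩ Tara ∩ Dana ∩ Zane: 11:40-11:50, 12:05-12:10, 16:45-17:20.
Those are the intersection windows.
The first common window of at least 25 minutes is 16:45-17:20, so the earliest start is 16:45.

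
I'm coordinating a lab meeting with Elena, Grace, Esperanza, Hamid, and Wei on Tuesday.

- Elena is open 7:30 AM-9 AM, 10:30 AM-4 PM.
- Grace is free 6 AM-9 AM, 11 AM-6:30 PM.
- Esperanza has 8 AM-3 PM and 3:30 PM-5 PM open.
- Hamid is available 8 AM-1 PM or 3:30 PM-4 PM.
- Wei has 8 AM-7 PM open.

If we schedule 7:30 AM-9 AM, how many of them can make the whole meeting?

Elena and Grace can make the full 07:30-09:00 slot — that's 2.

2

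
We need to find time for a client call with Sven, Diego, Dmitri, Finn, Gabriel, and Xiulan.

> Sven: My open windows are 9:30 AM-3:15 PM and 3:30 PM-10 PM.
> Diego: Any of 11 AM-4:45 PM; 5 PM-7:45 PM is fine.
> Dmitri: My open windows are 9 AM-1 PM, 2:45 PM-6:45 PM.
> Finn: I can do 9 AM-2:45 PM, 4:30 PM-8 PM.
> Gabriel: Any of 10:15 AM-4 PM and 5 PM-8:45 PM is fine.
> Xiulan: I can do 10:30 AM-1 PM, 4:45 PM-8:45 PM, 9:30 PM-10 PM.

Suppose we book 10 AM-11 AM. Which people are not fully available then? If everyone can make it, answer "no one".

Sven: free for 10:00-11:00. Diego: not fully free for 10:00-11:00. Dmitri: free for 10:00-11:00. Finn: free for 10:00-11:00. Gabriel: not fully free for 10:00-11:00. Xiulan: not fully free for 10:00-11:00.

Diego, Gabriel, Xiulan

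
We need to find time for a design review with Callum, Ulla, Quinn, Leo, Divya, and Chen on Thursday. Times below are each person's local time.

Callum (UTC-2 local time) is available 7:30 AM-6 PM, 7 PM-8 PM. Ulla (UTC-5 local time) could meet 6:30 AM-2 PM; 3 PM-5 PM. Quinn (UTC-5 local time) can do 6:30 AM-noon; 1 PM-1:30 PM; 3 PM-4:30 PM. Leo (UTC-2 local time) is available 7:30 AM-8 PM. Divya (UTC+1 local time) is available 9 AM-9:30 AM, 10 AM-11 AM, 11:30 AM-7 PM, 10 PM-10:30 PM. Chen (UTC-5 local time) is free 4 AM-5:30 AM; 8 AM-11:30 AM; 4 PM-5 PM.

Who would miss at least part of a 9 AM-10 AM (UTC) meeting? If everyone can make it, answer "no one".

Callum, Leo, Quinn, Ulla

Callum in UTC: 09:30-20:00, 21:00-22:00 (add 2h to convert from UTC-2).
Ulla in UTC: 11:30-19:00, 20:00-22:00 (add 5h to convert from UTC-5).
Quinn in UTC: 11:30-17:00, 18:00-18:30, 20:00-21:30 (add 5h to convert from UTC-5).
Leo in UTC: 09:30-22:00 (add 2h to convert from UTC-2).
Divya in UTC: 08:00-08:30, 09:00-10:00, 10:30-18:00, 21:00-21:30 (subtract 1h to convert from UTC+1).
Chen in UTC: 09:00-10:30, 13:00-16:30, 21:00-22:00 (add 5h to convert from UTC-5).
Callum: not fully free for 09:00-10:00. Ulla: not fully free for 09:00-10:00. Quinn: not fully free for 09:00-10:00. Leo: not fully free for 09:00-10:00. Divya: free for 09:00-10:00. Chen: free for 09:00-10:00.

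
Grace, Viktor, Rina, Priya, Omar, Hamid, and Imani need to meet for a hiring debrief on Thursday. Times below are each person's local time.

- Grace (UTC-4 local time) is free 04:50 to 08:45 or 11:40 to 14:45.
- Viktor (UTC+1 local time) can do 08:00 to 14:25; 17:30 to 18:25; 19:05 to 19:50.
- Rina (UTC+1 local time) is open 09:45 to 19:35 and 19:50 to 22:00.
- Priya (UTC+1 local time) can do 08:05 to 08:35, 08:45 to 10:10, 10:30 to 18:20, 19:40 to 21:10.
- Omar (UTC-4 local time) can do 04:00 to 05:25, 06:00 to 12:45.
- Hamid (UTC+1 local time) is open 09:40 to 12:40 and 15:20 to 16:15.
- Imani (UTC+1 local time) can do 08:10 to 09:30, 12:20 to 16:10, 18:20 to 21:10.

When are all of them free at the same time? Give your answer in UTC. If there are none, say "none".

Grace in UTC: 08:50-12:45, 15:40-18:45 (add 4h to convert from UTC-4).
Viktor in UTC: 07:00-13:25, 16:30-17:25, 18:05-18:50 (subtract 1h to convert from UTC+1).
Rina in UTC: 08:45-18:35, 18:50-21:00 (subtract 1h to convert from UTC+1).
Priya in UTC: 07:05-07:35, 07:45-09:10, 09:30-17:20, 18:40-20:10 (subtract 1h to convert from UTC+1).
Omar in UTC: 08:00-09:25, 10:00-16:45 (add 4h to convert from UTC-4).
Hamid in UTC: 08:40-11:40, 14:20-15:15 (subtract 1h to convert from UTC+1).
Imani in UTC: 07:10-08:30, 11:20-15:10, 17:20-20:10 (subtract 1h to convert from UTC+1).
Grace ∩ Viktor: 08:50-12:45, 16:30-17:25, 18:05-18:45.
Grace ∩ Viktor ∩ Rina: 08:50-12:45, 16:30-17:25, 18:05-18:35.
Grace ∩ Viktor ∩ Rina ∩ Priya: 08:50-09:10, 09:30-12:45, 16:30-17:20.
Grace ∩ Viktor ∩ Rina ∩ Priya ∩ Omar: 08:50-09:10, 10:00-12:45, 16:30-16:45.
Grace ∩ Viktor ∩ Rina ∩ Priya ∩ Omar ∩ Hamid: 08:50-09:10, 10:00-11:40.
Grace ∩ Viktor ∩ Rina ∩ Priya ∩ Omar ∩ Hamid ∩ Imani: 11:20-11:40.
Those are the intersection windows.

11:20-11:40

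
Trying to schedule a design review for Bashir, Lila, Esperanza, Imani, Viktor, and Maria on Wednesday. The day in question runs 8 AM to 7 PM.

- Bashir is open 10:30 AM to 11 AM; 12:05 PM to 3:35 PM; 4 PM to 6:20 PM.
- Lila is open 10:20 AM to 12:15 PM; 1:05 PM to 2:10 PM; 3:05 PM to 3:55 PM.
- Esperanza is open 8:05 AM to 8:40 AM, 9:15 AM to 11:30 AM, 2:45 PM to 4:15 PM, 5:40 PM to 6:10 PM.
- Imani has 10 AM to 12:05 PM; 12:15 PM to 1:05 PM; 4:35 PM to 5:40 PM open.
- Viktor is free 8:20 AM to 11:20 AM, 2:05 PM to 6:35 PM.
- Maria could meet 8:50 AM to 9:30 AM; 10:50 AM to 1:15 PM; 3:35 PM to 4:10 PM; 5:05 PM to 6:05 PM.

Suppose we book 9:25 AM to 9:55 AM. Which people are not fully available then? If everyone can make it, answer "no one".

Bashir: not fully free for 09:25-09:55. Lila: not fully free for 09:25-09:55. Esperanza: free for 09:25-09:55. Imani: not fully free for 09:25-09:55. Viktor: free for 09:25-09:55. Maria: not fully free for 09:25-09:55.

Bashir, Imani, Lila, Maria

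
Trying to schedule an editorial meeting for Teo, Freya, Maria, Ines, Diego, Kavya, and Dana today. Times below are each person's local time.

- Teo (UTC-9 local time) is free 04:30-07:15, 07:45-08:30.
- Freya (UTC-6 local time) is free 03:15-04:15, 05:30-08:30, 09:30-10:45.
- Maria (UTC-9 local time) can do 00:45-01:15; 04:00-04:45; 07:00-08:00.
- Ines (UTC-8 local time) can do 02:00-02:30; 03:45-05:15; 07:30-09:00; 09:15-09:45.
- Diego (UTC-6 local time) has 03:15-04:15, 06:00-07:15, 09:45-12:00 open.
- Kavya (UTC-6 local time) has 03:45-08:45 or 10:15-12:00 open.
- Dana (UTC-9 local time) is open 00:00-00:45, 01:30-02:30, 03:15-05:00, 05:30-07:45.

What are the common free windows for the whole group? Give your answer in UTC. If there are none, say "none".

none

Teo in UTC: 13:30-16:15, 16:45-17:30 (add 9h to convert from UTC-9).
Freya in UTC: 09:15-10:15, 11:30-14:30, 15:30-16:45 (add 6h to convert from UTC-6).
Maria in UTC: 09:45-10:15, 13:00-13:45, 16:00-17:00 (add 9h to convert from UTC-9).
Ines in UTC: 10:00-10:30, 11:45-13:15, 15:30-17:00, 17:15-17:45 (add 8h to convert from UTC-8).
Diego in UTC: 09:15-10:15, 12:00-13:15, 15:45-18:00 (add 6h to convert from UTC-6).
Kavya in UTC: 09:45-14:45, 16:15-18:00 (add 6h to convert from UTC-6).
Dana in UTC: 09:00-09:45, 10:30-11:30, 12:15-14:00, 14:30-16:45 (add 9h to convert from UTC-9).
Teo ∩ Freya: 13:30-14:30, 15:30-16:15.
Teo ∩ Freya ∩ Maria: 13:30-13:45, 16:00-16:15.
Teo ∩ Freya ∩ Maria ∩ Ines: 16:00-16:15.
Teo ∩ Freya ∩ Maria ∩ Ines ∩ Diego: 16:00-16:15.
Teo ∩ Freya ∩ Maria ∩ Ines ∩ Diego ∩ Kavya: ∅.
Teo ∩ Freya ∩ Maria ∩ Ines ∩ Diego ∩ Kavya ∩ Dana: ∅.
There is no time when everyone is free.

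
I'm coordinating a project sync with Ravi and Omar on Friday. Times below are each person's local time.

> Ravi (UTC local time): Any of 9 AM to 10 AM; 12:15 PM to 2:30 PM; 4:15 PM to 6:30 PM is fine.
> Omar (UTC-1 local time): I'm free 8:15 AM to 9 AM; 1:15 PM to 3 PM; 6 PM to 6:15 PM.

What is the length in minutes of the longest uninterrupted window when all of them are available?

Ravi in UTC: 09:00-10:00, 12:15-14:30, 16:15-18:30.
Omar in UTC: 09:15-10:00, 14:15-16:00, 19:00-19:15 (add 1h to convert from UTC-1).
Ravi ∩ Omar: 09:15-10:00, 14:15-14:30.
So the common availability across everyone is 09:15-10:00, 14:15-14:30.
The longest is 09:15-10:00 at 45 minutes.

45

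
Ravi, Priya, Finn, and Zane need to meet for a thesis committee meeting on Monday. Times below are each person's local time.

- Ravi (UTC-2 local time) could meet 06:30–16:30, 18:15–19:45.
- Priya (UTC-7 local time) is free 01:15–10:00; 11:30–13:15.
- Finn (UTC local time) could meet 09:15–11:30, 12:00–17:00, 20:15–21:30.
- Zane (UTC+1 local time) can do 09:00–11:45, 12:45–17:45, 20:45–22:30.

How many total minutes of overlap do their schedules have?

Ravi in UTC: 08:30-18:30, 20:15-21:45 (add 2h to convert from UTC-2).
Priya in UTC: 08:15-17:00, 18:30-20:15 (add 7h to convert from UTC-7).
Finn in UTC: 09:15-11:30, 12:00-17:00, 20:15-21:30.
Zane in UTC: 08:00-10:45, 11:45-16:45, 19:45-21:30 (subtract 1h to convert from UTC+1).
Ravi ∩ Priya: 08:30-17:00.
Ravi ∩ Priya ∩ Finn: 09:15-11:30, 12:00-17:00.
Ravi ∩ Priya ∩ Finn ∩ Zane: 09:15-10:45, 12:00-16:45.
Those are the intersection windows.
Summing the common windows: 90 + 285 = 375 minutes.

375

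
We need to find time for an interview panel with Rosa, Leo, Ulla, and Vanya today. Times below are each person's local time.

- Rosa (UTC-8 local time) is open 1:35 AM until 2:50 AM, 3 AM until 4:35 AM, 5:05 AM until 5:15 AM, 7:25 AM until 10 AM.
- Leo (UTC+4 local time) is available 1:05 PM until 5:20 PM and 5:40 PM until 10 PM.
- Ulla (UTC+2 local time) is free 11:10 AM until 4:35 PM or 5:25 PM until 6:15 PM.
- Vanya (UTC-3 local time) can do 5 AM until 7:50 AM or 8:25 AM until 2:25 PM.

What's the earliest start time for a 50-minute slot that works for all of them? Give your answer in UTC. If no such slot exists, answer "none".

Rosa in UTC: 09:35-10:50, 11:00-12:35, 13:05-13:15, 15:25-18:00 (add 8h to convert from UTC-8).
Leo in UTC: 09:05-13:20, 13:40-18:00 (subtract 4h to convert from UTC+4).
Ulla in UTC: 09:10-14:35, 15:25-16:15 (subtract 2h to convert from UTC+2).
Vanya in UTC: 08:00-10:50, 11:25-17:25 (add 3h to convert from UTC-3).
Rosa ∩ Leo: 09:35-10:50, 11:00-12:35, 13:05-13:15, 15:25-18:00.
Rosa ∩ Leo ∩ Ulla: 09:35-10:50, 11:00-12:35, 13:05-13:15, 15:25-16:15.
Rosa ∩ Leo ∩ Ulla ∩ Vanya: 09:35-10:50, 11:25-12:35, 13:05-13:15, 15:25-16:15.
The first common window of at least 50 minutes is 09:35-10:50, so the earliest start is 09:35.

09:35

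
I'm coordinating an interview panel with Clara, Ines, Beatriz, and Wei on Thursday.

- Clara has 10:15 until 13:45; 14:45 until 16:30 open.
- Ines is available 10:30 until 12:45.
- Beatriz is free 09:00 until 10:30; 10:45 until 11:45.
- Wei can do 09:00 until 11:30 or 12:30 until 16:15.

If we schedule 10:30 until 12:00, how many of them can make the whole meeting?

Clara and Ines can make the full 10:30-12:00 slot — that's 2.

2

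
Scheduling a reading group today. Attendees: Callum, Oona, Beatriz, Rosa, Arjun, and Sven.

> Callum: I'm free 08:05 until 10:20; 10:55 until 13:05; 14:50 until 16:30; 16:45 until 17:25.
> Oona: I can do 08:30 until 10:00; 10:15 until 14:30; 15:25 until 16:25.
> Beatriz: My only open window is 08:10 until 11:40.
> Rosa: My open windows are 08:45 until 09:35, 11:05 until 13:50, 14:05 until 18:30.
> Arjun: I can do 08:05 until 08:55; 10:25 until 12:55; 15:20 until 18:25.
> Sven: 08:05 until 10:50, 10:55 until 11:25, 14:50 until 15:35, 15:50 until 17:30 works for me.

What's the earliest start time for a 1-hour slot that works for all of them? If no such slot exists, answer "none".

none

Callum ∩ Oona: 08:30-10:00, 10:15-10:20, 10:55-13:05, 15:25-16:25.
Callum ∩ Oona ∩ Beatriz: 08:30-10:00, 10:15-10:20, 10:55-11:40.
Callum ∩ Oona ∩ Beatriz ∩ Rosa: 08:45-09:35, 11:05-11:40.
Callum ∩ Oona ∩ Beatriz ∩ Rosa ∩ Arjun: 08:45-08:55, 11:05-11:40.
Callum ∩ Oona ∩ Beatriz ∩ Rosa ∩ Arjun ∩ Sven: 08:45-08:55, 11:05-11:25.
No common window is at least 60 minutes long.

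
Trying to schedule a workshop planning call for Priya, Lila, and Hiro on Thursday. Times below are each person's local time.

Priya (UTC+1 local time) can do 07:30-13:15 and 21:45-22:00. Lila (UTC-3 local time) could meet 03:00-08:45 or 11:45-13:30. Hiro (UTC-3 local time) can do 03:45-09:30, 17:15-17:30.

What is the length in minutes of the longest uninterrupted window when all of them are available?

Priya in UTC: 06:30-12:15, 20:45-21:00 (subtract 1h to convert from UTC+1).
Lila in UTC: 06:00-11:45, 14:45-16:30 (add 3h to convert from UTC-3).
Hiro in UTC: 06:45-12:30, 20:15-20:30 (add 3h to convert from UTC-3).
Priya ∩ Lila: 06:30-11:45.
Priya ∩ Lila ∩ Hiro: 06:45-11:45.
The longest is 06:45-11:45 at 300 minutes.

300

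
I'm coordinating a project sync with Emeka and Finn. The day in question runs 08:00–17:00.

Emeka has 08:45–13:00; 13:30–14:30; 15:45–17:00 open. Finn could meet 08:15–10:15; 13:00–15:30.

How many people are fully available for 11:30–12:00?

Emeka can make the full 11:30-12:00 slot — that's 1.

1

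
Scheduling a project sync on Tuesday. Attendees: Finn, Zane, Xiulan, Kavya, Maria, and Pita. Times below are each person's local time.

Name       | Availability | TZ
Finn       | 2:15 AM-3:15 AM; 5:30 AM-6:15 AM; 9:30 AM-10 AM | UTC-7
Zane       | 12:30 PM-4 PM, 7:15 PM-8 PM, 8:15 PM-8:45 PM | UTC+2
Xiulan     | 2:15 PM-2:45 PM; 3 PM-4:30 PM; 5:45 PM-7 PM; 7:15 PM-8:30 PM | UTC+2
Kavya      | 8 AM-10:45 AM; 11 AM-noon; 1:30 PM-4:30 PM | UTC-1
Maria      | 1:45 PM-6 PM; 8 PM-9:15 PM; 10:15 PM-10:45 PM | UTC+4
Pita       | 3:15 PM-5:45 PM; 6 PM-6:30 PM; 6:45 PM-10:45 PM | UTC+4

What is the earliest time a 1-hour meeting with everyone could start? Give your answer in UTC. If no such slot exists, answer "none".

none

Finn in UTC: 09:15-10:15, 12:30-13:15, 16:30-17:00 (add 7h to convert from UTC-7).
Zane in UTC: 10:30-14:00, 17:15-18:00, 18:15-18:45 (subtract 2h to convert from UTC+2).
Xiulan in UTC: 12:15-12:45, 13:00-14:30, 15:45-17:00, 17:15-18:30 (subtract 2h to convert from UTC+2).
Kavya in UTC: 09:00-11:45, 12:00-13:00, 14:30-17:30 (add 1h to convert from UTC-1).
Maria in UTC: 09:45-14:00, 16:00-17:15, 18:15-18:45 (subtract 4h to convert from UTC+4).
Pita in UTC: 11:15-13:45, 14:00-14:30, 14:45-18:45 (subtract 4h to convert from UTC+4).
Finn ∩ Zane: 12:30-13:15.
Finn ∩ Zane ∩ Xiulan: 12:30-12:45, 13:00-13:15.
Finn ∩ Zane ∩ Xiulan ∩ Kavya: 12:30-12:45.
Finn ∩ Zane ∩ Xiulan ∩ Kavya ∩ Maria: 12:30-12:45.
Finn ∩ Zane ∩ Xiulan ∩ Kavya ∩ Maria ∩ Pita: 12:30-12:45.
No common window is at least 60 minutes long.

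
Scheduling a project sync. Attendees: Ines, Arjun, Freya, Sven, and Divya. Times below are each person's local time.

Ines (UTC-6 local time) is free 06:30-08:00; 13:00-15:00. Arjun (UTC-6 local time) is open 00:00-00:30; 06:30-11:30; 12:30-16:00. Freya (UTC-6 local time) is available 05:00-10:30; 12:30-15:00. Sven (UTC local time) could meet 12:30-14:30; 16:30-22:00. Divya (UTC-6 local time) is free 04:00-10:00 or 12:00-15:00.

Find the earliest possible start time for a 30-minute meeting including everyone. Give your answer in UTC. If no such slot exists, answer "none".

12:30

Ines in UTC: 12:30-14:00, 19:00-21:00 (add 6h to convert from UTC-6).
Arjun in UTC: 06:00-06:30, 12:30-17:30, 18:30-22:00 (add 6h to convert from UTC-6).
Freya in UTC: 11:00-16:30, 18:30-21:00 (add 6h to convert from UTC-6).
Sven in UTC: 12:30-14:30, 16:30-22:00.
Divya in UTC: 10:00-16:00, 18:00-21:00 (add 6h to convert from UTC-6).
Ines ∩ Arjun: 12:30-14:00, 19:00-21:00.
Ines ∩ Arjun ∩ Freya: 12:30-14:00, 19:00-21:00.
Ines ∩ Arjun ∩ Freya ∩ Sven: 12:30-14:00, 19:00-21:00.
Ines ∩ Arjun ∩ Freya ∩ Sven ∩ Divya: 12:30-14:00, 19:00-21:00.
Those are the intersection windows.
The first common window of at least 30 minutes is 12:30-14:00, so the earliest start is 12:30.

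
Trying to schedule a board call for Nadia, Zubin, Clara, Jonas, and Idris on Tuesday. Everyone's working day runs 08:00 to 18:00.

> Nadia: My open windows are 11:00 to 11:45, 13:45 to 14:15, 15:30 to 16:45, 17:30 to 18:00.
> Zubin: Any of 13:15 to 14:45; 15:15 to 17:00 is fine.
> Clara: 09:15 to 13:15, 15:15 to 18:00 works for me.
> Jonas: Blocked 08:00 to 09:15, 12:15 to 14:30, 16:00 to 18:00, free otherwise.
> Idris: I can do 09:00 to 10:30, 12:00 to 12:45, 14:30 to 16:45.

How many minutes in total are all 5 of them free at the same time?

30

Nadia free: 11:00-11:45, 13:45-14:15, 15:30-16:45, 17:30-18:00.
Zubin free: 13:15-14:45, 15:15-17:00.
Clara free: 09:15-13:15, 15:15-18:00.
Jonas free: 09:15-12:15, 14:30-16:00 (invert busy blocks within the working day).
Idris free: 09:00-10:30, 12:00-12:45, 14:30-16:45.
Nadia ∩ Zubin: 13:45-14:15, 15:30-16:45.
Nadia ∩ Zubin ∩ Clara: 15:30-16:45.
Nadia ∩ Zubin ∩ Clara ∩ Jonas: 15:30-16:00.
Nadia ∩ Zubin ∩ Clara ∩ Jonas ∩ Idris: 15:30-16:00.
Those are the intersection windows.
That's a single block of 30 minutes.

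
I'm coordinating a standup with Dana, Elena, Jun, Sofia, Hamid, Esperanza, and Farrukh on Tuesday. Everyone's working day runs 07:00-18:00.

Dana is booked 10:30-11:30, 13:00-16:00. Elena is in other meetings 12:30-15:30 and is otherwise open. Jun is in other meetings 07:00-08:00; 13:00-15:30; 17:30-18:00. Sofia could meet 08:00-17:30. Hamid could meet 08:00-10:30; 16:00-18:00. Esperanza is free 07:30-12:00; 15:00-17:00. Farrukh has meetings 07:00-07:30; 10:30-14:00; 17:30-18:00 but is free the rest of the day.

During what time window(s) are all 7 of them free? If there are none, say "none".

08:00-10:30, 16:00-17:00

Dana free: 07:00-10:30, 11:30-13:00, 16:00-18:00 (invert busy blocks within the working day).
Elena free: 07:00-12:30, 15:30-18:00 (invert busy blocks within the working day).
Jun free: 08:00-13:00, 15:30-17:30 (invert busy blocks within the working day).
Sofia free: 08:00-17:30.
Hamid free: 08:00-10:30, 16:00-18:00.
Esperanza free: 07:30-12:00, 15:00-17:00.
Farrukh free: 07:30-10:30, 14:00-17:30 (invert busy blocks within the working day).
Dana ∩ Elena: 07:00-10:30, 11:30-12:30, 16:00-18:00.
Dana ∩ Elena ∩ Jun: 08:00-10:30, 11:30-12:30, 16:00-17:30.
Dana ∩ Elena ∩ Jun ∩ Sofia: 08:00-10:30, 11:30-12:30, 16:00-17:30.
Dana ∩ Elena ∩ Jun ∩ Sofia ∩ Hamid: 08:00-10:30, 16:00-17:30.
Dana ∩ Elena ∩ Jun ∩ Sofia ∩ Hamid ∩ Esperanza: 08:00-10:30, 16:00-17:00.
Dana ∩ Elena ∩ Jun ∩ Sofia ∩ Hamid ∩ Esperanza ∩ Farrukh: 08:00-10:30, 16:00-17:00.
So the common availability across everyone is 08:00-10:30, 16:00-17:00.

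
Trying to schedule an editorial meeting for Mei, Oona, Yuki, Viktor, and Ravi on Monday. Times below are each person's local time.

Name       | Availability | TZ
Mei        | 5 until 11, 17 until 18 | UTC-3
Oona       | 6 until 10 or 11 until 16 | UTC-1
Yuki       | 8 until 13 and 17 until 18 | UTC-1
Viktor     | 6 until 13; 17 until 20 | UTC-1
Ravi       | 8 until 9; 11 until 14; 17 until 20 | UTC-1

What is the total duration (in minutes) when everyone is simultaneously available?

Mei in UTC: 08:00-14:00, 20:00-21:00 (add 3h to convert from UTC-3).
Oona in UTC: 07:00-11:00, 12:00-17:00 (add 1h to convert from UTC-1).
Yuki in UTC: 09:00-14:00, 18:00-19:00 (add 1h to convert from UTC-1).
Viktor in UTC: 07:00-14:00, 18:00-21:00 (add 1h to convert from UTC-1).
Ravi in UTC: 09:00-10:00, 12:00-15:00, 18:00-21:00 (add 1h to convert from UTC-1).
Mei ∩ Oona: 08:00-11:00, 12:00-14:00.
Mei ∩ Oona ∩ Yuki: 09:00-11:00, 12:00-14:00.
Mei ∩ Oona ∩ Yuki ∩ Viktor: 09:00-11:00, 12:00-14:00.
Mei ∩ Oona ∩ Yuki ∩ Viktor ∩ Ravi: 09:00-10:00, 12:00-14:00.
Summing the common windows: 60 + 120 = 180 minutes.

180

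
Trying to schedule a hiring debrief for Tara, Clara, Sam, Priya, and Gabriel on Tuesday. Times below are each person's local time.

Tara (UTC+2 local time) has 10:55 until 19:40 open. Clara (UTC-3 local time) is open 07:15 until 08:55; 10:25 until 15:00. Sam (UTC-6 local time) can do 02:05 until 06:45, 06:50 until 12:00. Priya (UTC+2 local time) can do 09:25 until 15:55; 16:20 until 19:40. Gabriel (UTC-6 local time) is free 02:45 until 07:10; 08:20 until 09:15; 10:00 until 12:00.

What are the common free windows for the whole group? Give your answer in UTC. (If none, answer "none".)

10:15-11:55, 14:20-15:15, 16:00-17:40

Tara in UTC: 08:55-17:40 (subtract 2h to convert from UTC+2).
Clara in UTC: 10:15-11:55, 13:25-18:00 (add 3h to convert from UTC-3).
Sam in UTC: 08:05-12:45, 12:50-18:00 (add 6h to convert from UTC-6).
Priya in UTC: 07:25-13:55, 14:20-17:40 (subtract 2h to convert from UTC+2).
Gabriel in UTC: 08:45-13:10, 14:20-15:15, 16:00-18:00 (add 6h to convert from UTC-6).
Tara ∩ Clara: 10:15-11:55, 13:25-17:40.
Tara ∩ Clara ∩ Sam: 10:15-11:55, 13:25-17:40.
Tara ∩ Clara ∩ Sam ∩ Priya: 10:15-11:55, 13:25-13:55, 14:20-17:40.
Tara ∩ Clara ∩ Sam ∩ Priya ∩ Gabriel: 10:15-11:55, 14:20-15:15, 16:00-17:40.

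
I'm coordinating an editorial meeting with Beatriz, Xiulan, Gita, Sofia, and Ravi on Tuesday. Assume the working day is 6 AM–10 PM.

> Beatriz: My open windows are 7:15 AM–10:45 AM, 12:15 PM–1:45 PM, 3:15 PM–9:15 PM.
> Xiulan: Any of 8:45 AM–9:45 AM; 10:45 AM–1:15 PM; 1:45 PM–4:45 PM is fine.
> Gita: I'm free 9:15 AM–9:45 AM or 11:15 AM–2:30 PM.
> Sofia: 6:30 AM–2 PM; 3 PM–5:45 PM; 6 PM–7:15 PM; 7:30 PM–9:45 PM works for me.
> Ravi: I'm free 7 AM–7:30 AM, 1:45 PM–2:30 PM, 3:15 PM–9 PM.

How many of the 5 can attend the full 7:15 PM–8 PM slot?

2

Beatriz and Ravi can make the full 19:15-20:00 slot — that's 2.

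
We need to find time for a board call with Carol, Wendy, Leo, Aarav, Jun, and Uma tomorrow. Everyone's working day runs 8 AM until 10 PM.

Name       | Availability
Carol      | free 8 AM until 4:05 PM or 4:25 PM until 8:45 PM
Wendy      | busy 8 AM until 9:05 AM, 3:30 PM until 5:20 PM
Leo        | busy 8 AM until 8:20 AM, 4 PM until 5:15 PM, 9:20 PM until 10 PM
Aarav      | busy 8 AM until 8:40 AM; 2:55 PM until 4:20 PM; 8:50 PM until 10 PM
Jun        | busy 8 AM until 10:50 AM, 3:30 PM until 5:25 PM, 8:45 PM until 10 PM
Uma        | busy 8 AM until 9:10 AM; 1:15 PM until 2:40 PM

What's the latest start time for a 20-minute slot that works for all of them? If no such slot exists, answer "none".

20:25

Carol free: 08:00-16:05, 16:25-20:45.
Wendy free: 09:05-15:30, 17:20-22:00 (invert busy blocks within the working day).
Leo free: 08:20-16:00, 17:15-21:20 (invert busy blocks within the working day).
Aarav free: 08:40-14:55, 16:20-20:50 (invert busy blocks within the working day).
Jun free: 10:50-15:30, 17:25-20:45 (invert busy blocks within the working day).
Uma free: 09:10-13:15, 14:40-22:00 (invert busy blocks within the working day).
Carol ∩ Wendy: 09:05-15:30, 17:20-20:45.
Carol ∩ Wendy ∩ Leo: 09:05-15:30, 17:20-20:45.
Carol ∩ Wendy ∩ Leo ∩ Aarav: 09:05-14:55, 17:20-20:45.
Carol ∩ Wendy ∩ Leo ∩ Aarav ∩ Jun: 10:50-14:55, 17:25-20:45.
Carol ∩ Wendy ∩ Leo ∩ Aarav ∩ Jun ∩ Uma: 10:50-13:15, 14:40-14:55, 17:25-20:45.
The last common window of at least 20 minutes is 17:25-20:45; a 20-minute meeting can start as late as 20:25 and still end by 20:45.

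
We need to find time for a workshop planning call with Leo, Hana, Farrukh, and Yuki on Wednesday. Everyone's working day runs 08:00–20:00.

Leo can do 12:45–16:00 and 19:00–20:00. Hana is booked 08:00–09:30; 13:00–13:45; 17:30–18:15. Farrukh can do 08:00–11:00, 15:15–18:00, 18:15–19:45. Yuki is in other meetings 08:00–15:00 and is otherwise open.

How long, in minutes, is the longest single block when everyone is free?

45

Leo free: 12:45-16:00, 19:00-20:00.
Hana free: 09:30-13:00, 13:45-17:30, 18:15-20:00 (invert busy blocks within the working day).
Farrukh free: 08:00-11:00, 15:15-18:00, 18:15-19:45.
Yuki free: 15:00-20:00 (invert busy blocks within the working day).
Leo ∩ Hana: 12:45-13:00, 13:45-16:00, 19:00-20:00.
Leo ∩ Hana ∩ Farrukh: 15:15-16:00, 19:00-19:45.
Leo ∩ Hana ∩ Farrukh ∩ Yuki: 15:15-16:00, 19:00-19:45.
Those are the intersection windows.
The longest is 15:15-16:00 at 45 minutes.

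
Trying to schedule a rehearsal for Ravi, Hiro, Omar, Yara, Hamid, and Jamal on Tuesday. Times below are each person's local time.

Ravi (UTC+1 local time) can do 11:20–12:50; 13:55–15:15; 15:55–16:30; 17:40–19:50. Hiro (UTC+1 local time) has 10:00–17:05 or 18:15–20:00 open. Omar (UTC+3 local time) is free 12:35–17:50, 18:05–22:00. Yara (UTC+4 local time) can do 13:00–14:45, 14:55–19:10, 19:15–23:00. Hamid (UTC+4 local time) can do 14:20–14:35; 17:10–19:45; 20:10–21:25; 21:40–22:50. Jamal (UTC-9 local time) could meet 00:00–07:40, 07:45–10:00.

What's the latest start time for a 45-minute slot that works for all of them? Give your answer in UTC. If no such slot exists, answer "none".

Ravi in UTC: 10:20-11:50, 12:55-14:15, 14:55-15:30, 16:40-18:50 (subtract 1h to convert from UTC+1).
Hiro in UTC: 09:00-16:05, 17:15-19:00 (subtract 1h to convert from UTC+1).
Omar in UTC: 09:35-14:50, 15:05-19:00 (subtract 3h to convert from UTC+3).
Yara in UTC: 09:00-10:45, 10:55-15:10, 15:15-19:00 (subtract 4h to convert from UTC+4).
Hamid in UTC: 10:20-10:35, 13:10-15:45, 16:10-17:25, 17:40-18:50 (subtract 4h to convert from UTC+4).
Jamal in UTC: 09:00-16:40, 16:45-19:00 (add 9h to convert from UTC-9).
Ravi ∩ Hiro: 10:20-11:50, 12:55-14:15, 14:55-15:30, 17:15-18:50.
Ravi ∩ Hiro ∩ Omar: 10:20-11:50, 12:55-14:15, 15:05-15:30, 17:15-18:50.
Ravi ∩ Hiro ∩ Omar ∩ Yara: 10:20-10:45, 10:55-11:50, 12:55-14:15, 15:05-15:10, 15:15-15:30, 17:15-18:50.
Ravi ∩ Hiro ∩ Omar ∩ Yara ∩ Hamid: 10:20-10:35, 13:10-14:15, 15:05-15:10, 15:15-15:30, 17:15-17:25, 17:40-18:50.
Ravi ∩ Hiro ∩ Omar ∩ Yara ∩ Hamid ∩ Jamal: 10:20-10:35, 13:10-14:15, 15:05-15:10, 15:15-15:30, 17:15-17:25, 17:40-18:50.
The last common window of at least 45 minutes is 17:40-18:50; a 45-minute meeting can start as late as 18:05 and still end by 18:50.

18:05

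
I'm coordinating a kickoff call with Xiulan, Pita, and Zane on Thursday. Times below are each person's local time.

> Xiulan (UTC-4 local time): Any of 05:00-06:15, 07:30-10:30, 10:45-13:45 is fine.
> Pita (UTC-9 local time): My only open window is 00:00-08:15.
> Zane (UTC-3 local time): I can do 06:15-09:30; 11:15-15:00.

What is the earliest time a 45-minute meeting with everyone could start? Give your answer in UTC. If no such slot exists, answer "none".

09:15

Xiulan in UTC: 09:00-10:15, 11:30-14:30, 14:45-17:45 (add 4h to convert from UTC-4).
Pita in UTC: 09:00-17:15 (add 9h to convert from UTC-9).
Zane in UTC: 09:15-12:30, 14:15-18:00 (add 3h to convert from UTC-3).
Xiulan ∩ Pita: 09:00-10:15, 11:30-14:30, 14:45-17:15.
Xiulan ∩ Pita ∩ Zane: 09:15-10:15, 11:30-12:30, 14:15-14:30, 14:45-17:15.
So the common availability across everyone is 09:15-10:15, 11:30-12:30, 14:15-14:30, 14:45-17:15.
The first common window of at least 45 minutes is 09:15-10:15, so the earliest start is 09:15.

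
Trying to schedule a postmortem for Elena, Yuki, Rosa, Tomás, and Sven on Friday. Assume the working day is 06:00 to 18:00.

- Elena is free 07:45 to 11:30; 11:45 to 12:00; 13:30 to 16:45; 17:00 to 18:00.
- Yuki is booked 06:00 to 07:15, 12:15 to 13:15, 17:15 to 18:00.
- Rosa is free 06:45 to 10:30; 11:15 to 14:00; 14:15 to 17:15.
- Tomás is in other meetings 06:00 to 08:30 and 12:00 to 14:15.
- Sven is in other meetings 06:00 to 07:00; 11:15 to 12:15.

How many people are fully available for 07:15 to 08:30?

3

Elena free: 07:45-11:30, 11:45-12:00, 13:30-16:45, 17:00-18:00.
Yuki free: 07:15-12:15, 13:15-17:15 (invert busy blocks within the working day).
Rosa free: 06:45-10:30, 11:15-14:00, 14:15-17:15.
Tomás free: 08:30-12:00, 14:15-18:00 (invert busy blocks within the working day).
Sven free: 07:00-11:15, 12:15-18:00 (invert busy blocks within the working day).
Yuki, Rosa, and Sven can make the full 07:15-08:30 slot — that's 3.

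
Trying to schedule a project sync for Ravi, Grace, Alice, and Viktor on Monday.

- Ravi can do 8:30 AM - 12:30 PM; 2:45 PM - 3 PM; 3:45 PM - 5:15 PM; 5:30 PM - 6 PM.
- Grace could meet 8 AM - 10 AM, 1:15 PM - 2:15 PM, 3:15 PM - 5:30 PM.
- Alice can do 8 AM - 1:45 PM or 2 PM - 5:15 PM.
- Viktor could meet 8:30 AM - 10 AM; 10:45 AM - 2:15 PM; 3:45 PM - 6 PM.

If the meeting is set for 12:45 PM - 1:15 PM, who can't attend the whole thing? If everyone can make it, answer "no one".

Ravi: not fully free for 12:45-13:15. Grace: not fully free for 12:45-13:15. Alice: free for 12:45-13:15. Viktor: free for 12:45-13:15.

Grace, Ravi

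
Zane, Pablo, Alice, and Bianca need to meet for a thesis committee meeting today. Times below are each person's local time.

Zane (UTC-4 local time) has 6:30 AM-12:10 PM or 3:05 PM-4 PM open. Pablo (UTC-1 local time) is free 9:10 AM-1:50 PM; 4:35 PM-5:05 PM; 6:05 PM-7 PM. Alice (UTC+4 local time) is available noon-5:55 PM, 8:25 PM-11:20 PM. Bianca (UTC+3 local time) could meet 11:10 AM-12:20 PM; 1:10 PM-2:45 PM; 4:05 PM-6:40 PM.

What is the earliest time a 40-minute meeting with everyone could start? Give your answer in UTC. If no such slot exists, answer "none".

Zane in UTC: 10:30-16:10, 19:05-20:00 (add 4h to convert from UTC-4).
Pablo in UTC: 10:10-14:50, 17:35-18:05, 19:05-20:00 (add 1h to convert from UTC-1).
Alice in UTC: 08:00-13:55, 16:25-19:20 (subtract 4h to convert from UTC+4).
Bianca in UTC: 08:10-09:20, 10:10-11:45, 13:05-15:40 (subtract 3h to convert from UTC+3).
Zane ∩ Pablo: 10:30-14:50, 19:05-20:00.
Zane ∩ Pablo ∩ Alice: 10:30-13:55, 19:05-19:20.
Zane ∩ Pablo ∩ Alice ∩ Bianca: 10:30-11:45, 13:05-13:55.
The first common window of at least 40 minutes is 10:30-11:45, so the earliest start is 10:30.

10:30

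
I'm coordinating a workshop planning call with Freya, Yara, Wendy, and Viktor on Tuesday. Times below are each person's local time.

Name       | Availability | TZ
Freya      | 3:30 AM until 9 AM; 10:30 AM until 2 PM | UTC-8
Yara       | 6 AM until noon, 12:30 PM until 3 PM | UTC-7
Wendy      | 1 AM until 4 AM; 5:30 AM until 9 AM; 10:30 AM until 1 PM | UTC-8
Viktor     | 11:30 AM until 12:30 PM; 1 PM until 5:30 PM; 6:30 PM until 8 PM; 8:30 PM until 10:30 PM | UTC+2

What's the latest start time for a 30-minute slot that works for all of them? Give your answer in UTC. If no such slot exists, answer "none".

20:00

Freya in UTC: 11:30-17:00, 18:30-22:00 (add 8h to convert from UTC-8).
Yara in UTC: 13:00-19:00, 19:30-22:00 (add 7h to convert from UTC-7).
Wendy in UTC: 09:00-12:00, 13:30-17:00, 18:30-21:00 (add 8h to convert from UTC-8).
Viktor in UTC: 09:30-10:30, 11:00-15:30, 16:30-18:00, 18:30-20:30 (subtract 2h to convert from UTC+2).
Freya ∩ Yara: 13:00-17:00, 18:30-19:00, 19:30-22:00.
Freya ∩ Yara ∩ Wendy: 13:30-17:00, 18:30-19:00, 19:30-21:00.
Freya ∩ Yara ∩ Wendy ∩ Viktor: 13:30-15:30, 16:30-17:00, 18:30-19:00, 19:30-20:30.
The last common window of at least 30 minutes is 19:30-20:30; a 30-minute meeting can start as late as 20:00 and still end by 20:30.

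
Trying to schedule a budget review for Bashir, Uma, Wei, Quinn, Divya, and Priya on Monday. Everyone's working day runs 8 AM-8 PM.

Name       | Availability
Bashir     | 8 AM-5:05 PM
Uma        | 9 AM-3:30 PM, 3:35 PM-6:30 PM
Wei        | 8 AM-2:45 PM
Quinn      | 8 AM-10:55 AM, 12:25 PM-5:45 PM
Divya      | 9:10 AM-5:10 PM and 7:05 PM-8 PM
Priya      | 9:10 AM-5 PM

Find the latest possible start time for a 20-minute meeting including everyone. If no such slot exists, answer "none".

Bashir ∩ Uma: 09:00-15:30, 15:35-17:05.
Bashir ∩ Uma ∩ Wei: 09:00-14:45.
Bashir ∩ Uma ∩ Wei ∩ Quinn: 09:00-10:55, 12:25-14:45.
Bashir ∩ Uma ∩ Wei ∩ Quinn ∩ Divya: 09:10-10:55, 12:25-14:45.
Bashir ∩ Uma ∩ Wei ∩ Quinn ∩ Divya ∩ Priya: 09:10-10:55, 12:25-14:45.
Those are the intersection windows.
The last common window of at least 20 minutes is 12:25-14:45; a 20-minute meeting can start as late as 14:25 and still end by 14:45.

14:25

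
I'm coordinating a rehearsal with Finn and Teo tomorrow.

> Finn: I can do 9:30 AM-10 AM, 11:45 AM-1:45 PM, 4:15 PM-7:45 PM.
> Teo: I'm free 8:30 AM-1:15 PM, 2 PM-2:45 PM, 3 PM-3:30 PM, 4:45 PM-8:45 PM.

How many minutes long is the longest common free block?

Finn ∩ Teo: 09:30-10:00, 11:45-13:15, 16:45-19:45.
The longest is 16:45-19:45 at 180 minutes.

180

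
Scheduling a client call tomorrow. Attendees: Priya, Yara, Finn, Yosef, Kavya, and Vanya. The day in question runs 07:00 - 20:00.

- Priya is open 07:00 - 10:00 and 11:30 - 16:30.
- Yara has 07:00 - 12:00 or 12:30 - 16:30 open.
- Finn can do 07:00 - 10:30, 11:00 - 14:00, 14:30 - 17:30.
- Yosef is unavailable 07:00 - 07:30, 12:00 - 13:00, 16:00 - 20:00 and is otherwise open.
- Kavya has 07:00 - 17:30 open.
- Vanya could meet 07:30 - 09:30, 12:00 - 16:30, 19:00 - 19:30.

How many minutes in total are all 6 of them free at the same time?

Priya free: 07:00-10:00, 11:30-16:30.
Yara free: 07:00-12:00, 12:30-16:30.
Finn free: 07:00-10:30, 11:00-14:00, 14:30-17:30.
Yosef free: 07:30-12:00, 13:00-16:00 (invert busy blocks within the working day).
Kavya free: 07:00-17:30.
Vanya free: 07:30-09:30, 12:00-16:30, 19:00-19:30.
Priya ∩ Yara: 07:00-10:00, 11:30-12:00, 12:30-16:30.
Priya ∩ Yara ∩ Finn: 07:00-10:00, 11:30-12:00, 12:30-14:00, 14:30-16:30.
Priya ∩ Yara ∩ Finn ∩ Yosef: 07:30-10:00, 11:30-12:00, 13:00-14:00, 14:30-16:00.
Priya ∩ Yara ∩ Finn ∩ Yosef ∩ Kavya: 07:30-10:00, 11:30-12:00, 13:00-14:00, 14:30-16:00.
Priya ∩ Yara ∩ Finn ∩ Yosef ∩ Kavya ∩ Vanya: 07:30-09:30, 13:00-14:00, 14:30-16:00.
Those are the intersection windows.
Summing the common windows: 120 + 60 + 90 = 270 minutes.

270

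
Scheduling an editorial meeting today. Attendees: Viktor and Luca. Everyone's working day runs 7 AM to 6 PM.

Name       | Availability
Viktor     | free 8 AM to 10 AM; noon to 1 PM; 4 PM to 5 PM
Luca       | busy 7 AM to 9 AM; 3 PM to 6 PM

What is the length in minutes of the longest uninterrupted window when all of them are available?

60

Viktor free: 08:00-10:00, 12:00-13:00, 16:00-17:00.
Luca free: 09:00-15:00 (invert busy blocks within the working day).
Viktor ∩ Luca: 09:00-10:00, 12:00-13:00.
The longest is 09:00-10:00 at 60 minutes.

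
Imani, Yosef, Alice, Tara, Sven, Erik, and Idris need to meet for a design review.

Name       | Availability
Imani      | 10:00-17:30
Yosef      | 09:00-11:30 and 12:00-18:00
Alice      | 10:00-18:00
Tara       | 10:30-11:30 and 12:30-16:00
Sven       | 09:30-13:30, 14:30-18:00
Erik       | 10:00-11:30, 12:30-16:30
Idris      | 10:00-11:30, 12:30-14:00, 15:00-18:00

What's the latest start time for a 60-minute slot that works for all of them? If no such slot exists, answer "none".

15:00

Imani ∩ Yosef: 10:00-11:30, 12:00-17:30.
Imani ∩ Yosef ∩ Alice: 10:00-11:30, 12:00-17:30.
Imani ∩ Yosef ∩ Alice ∩ Tara: 10:30-11:30, 12:30-16:00.
Imani ∩ Yosef ∩ Alice ∩ Tara ∩ Sven: 10:30-11:30, 12:30-13:30, 14:30-16:00.
Imani ∩ Yosef ∩ Alice ∩ Tara ∩ Sven ∩ Erik: 10:30-11:30, 12:30-13:30, 14:30-16:00.
Imani ∩ Yosef ∩ Alice ∩ Tara ∩ Sven ∩ Erik ∩ Idris: 10:30-11:30, 12:30-13:30, 15:00-16:00.
The last common window of at least 60 minutes is 15:00-16:00; a 60-minute meeting can start as late as 15:00 and still end by 16:00.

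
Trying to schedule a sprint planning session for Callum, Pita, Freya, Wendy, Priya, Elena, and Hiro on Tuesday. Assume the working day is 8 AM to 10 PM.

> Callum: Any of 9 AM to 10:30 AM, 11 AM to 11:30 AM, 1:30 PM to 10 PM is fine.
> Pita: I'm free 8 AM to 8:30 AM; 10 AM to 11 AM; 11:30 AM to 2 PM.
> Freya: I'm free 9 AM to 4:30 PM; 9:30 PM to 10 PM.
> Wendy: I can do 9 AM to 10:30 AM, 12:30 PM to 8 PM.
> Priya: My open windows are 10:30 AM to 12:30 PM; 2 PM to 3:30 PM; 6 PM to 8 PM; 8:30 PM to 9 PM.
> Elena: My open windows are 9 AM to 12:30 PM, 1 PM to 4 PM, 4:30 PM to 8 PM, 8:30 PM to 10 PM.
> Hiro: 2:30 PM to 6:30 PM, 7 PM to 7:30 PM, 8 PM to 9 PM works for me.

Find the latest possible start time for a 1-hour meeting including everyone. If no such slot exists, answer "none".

none

Callum ∩ Pita: 10:00-10:30, 13:30-14:00.
Callum ∩ Pita ∩ Freya: 10:00-10:30, 13:30-14:00.
Callum ∩ Pita ∩ Freya ∩ Wendy: 10:00-10:30, 13:30-14:00.
Callum ∩ Pita ∩ Freya ∩ Wendy ∩ Priya: ∅.
Callum ∩ Pita ∩ Freya ∩ Wendy ∩ Priya ∩ Elena: ∅.
Callum ∩ Pita ∩ Freya ∩ Wendy ∩ Priya ∩ Elena ∩ Hiro: ∅.
There is no time when everyone is free.
No common window is at least 60 minutes long.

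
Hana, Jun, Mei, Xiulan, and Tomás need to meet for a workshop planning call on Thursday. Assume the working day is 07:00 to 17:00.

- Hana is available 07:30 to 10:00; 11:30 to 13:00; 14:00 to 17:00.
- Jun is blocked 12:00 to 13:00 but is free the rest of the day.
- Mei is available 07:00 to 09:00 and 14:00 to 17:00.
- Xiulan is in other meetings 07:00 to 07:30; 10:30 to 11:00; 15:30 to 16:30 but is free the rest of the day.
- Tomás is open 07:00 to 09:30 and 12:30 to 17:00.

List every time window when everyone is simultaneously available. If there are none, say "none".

Hana free: 07:30-10:00, 11:30-13:00, 14:00-17:00.
Jun free: 07:00-12:00, 13:00-17:00 (invert busy blocks within the working day).
Mei free: 07:00-09:00, 14:00-17:00.
Xiulan free: 07:30-10:30, 11:00-15:30, 16:30-17:00 (invert busy blocks within the working day).
Tomás free: 07:00-09:30, 12:30-17:00.
Hana ∩ Jun: 07:30-10:00, 11:30-12:00, 14:00-17:00.
Hana ∩ Jun ∩ Mei: 07:30-09:00, 14:00-17:00.
Hana ∩ Jun ∩ Mei ∩ Xiulan: 07:30-09:00, 14:00-15:30, 16:30-17:00.
Hana ∩ Jun ∩ Mei ∩ Xiulan ∩ Tomás: 07:30-09:00, 14:00-15:30, 16:30-17:00.

07:30-09:00, 14:00-15:30, 16:30-17:00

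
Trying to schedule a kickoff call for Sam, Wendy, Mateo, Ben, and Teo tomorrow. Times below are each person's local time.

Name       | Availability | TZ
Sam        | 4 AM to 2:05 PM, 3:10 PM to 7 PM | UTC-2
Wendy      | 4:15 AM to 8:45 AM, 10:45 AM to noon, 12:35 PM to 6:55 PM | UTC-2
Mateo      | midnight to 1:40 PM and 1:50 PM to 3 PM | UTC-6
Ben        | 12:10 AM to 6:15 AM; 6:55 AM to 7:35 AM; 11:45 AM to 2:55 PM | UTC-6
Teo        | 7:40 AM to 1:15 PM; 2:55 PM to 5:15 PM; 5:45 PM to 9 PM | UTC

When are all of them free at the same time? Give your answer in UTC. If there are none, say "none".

07:40-10:45, 12:55-13:15, 17:45-19:40, 19:50-20:55

Sam in UTC: 06:00-16:05, 17:10-21:00 (add 2h to convert from UTC-2).
Wendy in UTC: 06:15-10:45, 12:45-14:00, 14:35-20:55 (add 2h to convert from UTC-2).
Mateo in UTC: 06:00-19:40, 19:50-21:00 (add 6h to convert from UTC-6).
Ben in UTC: 06:10-12:15, 12:55-13:35, 17:45-20:55 (add 6h to convert from UTC-6).
Teo in UTC: 07:40-13:15, 14:55-17:15, 17:45-21:00.
Sam ∩ Wendy: 06:15-10:45, 12:45-14:00, 14:35-16:05, 17:10-20:55.
Sam ∩ Wendy ∩ Mateo: 06:15-10:45, 12:45-14:00, 14:35-16:05, 17:10-19:40, 19:50-20:55.
Sam ∩ Wendy ∩ Mateo ∩ Ben: 06:15-10:45, 12:55-13:35, 17:45-19:40, 19:50-20:55.
Sam ∩ Wendy ∩ Mateo ∩ Ben ∩ Teo: 07:40-10:45, 12:55-13:15, 17:45-19:40, 19:50-20:55.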